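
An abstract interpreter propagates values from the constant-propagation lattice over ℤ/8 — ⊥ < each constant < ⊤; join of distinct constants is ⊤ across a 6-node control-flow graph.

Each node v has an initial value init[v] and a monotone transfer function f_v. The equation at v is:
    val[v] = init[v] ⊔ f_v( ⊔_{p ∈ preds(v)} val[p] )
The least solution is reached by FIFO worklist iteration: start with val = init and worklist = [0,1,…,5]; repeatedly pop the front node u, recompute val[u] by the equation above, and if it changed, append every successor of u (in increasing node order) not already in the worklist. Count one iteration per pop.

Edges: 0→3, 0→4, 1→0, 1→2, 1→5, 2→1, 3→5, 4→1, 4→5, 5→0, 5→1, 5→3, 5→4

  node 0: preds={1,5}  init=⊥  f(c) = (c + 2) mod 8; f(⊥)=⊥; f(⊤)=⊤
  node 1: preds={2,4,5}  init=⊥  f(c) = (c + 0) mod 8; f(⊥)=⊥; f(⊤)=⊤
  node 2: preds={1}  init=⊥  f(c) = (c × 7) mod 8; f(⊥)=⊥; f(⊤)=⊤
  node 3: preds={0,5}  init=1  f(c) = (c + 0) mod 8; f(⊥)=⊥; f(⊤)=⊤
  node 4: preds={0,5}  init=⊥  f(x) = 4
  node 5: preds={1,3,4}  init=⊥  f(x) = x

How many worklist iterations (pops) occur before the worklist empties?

13

Trace (13 dequeues):
  [1] u=0 | in ⊥ | out ⊥ | ==
  [2] u=1 | in ⊥ | out ⊥ | ==
  [3] u=2 | in ⊥ | out ⊥ | ==
  [4] u=3 | in ⊥ | out 1 | ==
  [5] u=4 | in ⊥ | out 4 | prev ⊥ | push {1}
  [6] u=5 | in ⊤ | out ⊤ | prev ⊥ | push {0,3,4}
  [7] u=1 | in ⊤ | out ⊤ | prev ⊥ | push {2,5}
  [8] u=0 | in ⊤ | out ⊤ | prev ⊥ | push {}
  [9] u=3 | in ⊤ | out ⊤ | prev 1 | push {}
  [10] u=4 | in ⊤ | out 4 | ==
  [11] u=2 | in ⊤ | out ⊤ | prev ⊥ | push {1}
  [12] u=5 | in ⊤ | out ⊤ | ==
  [13] u=1 | in ⊤ | out ⊤ | ==

Converged values:
  [0] ⊤
  [1] ⊤
  [2] ⊤
  [3] ⊤
  [4] 4
  [5] ⊤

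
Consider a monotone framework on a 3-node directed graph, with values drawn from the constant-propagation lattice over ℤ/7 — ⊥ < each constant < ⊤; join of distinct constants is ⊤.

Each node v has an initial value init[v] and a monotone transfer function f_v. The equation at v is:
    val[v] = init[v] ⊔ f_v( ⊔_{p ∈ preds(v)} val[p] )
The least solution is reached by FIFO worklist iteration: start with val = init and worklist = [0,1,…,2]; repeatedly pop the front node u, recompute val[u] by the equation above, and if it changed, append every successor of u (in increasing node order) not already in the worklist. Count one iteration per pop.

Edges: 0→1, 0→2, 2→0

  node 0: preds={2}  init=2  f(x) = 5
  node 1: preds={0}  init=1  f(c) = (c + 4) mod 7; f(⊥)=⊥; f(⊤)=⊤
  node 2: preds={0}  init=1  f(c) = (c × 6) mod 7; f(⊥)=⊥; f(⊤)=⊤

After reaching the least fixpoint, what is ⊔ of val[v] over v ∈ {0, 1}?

Worklist (4 pops):
  #1 pop 0: in=1 → ⊤ (was 2); enqueue []
  #2 pop 1: in=⊤ → ⊤ (was 1); enqueue []
  #3 pop 2: in=⊤ → ⊤ (was 1); enqueue [0]
  #4 pop 0: in=⊤ → ⊤ (no change)

Fixpoint:
  val[0] = ⊤
  val[1] = ⊤
  val[2] = ⊤

⊤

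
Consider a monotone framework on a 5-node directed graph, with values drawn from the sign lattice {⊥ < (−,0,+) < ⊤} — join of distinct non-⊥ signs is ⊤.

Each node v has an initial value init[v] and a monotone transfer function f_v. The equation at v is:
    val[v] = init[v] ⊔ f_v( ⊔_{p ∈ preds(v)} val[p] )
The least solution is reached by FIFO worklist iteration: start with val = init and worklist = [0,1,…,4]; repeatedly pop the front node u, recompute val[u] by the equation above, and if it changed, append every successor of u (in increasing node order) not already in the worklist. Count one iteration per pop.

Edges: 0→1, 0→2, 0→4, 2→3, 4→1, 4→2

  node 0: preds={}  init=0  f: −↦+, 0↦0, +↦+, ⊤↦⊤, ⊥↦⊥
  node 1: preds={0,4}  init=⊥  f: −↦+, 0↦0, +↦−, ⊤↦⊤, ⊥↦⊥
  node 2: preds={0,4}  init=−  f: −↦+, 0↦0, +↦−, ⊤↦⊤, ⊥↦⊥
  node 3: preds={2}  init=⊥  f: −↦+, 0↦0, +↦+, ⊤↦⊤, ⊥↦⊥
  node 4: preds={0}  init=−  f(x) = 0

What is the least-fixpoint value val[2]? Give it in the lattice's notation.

⊤

Worklist (7 pops):
  #1 pop 0: in=⊥ → 0 (no change)
  #2 pop 1: in=⊤ → ⊤ (was ⊥); enqueue []
  #3 pop 2: in=⊤ → ⊤ (was −); enqueue []
  #4 pop 3: in=⊤ → ⊤ (was ⊥); enqueue []
  #5 pop 4: in=0 → ⊤ (was −); enqueue [1,2]
  #6 pop 1: in=⊤ → ⊤ (no change)
  #7 pop 2: in=⊤ → ⊤ (no change)

Fixpoint:
  val[0] = 0
  val[1] = ⊤
  val[2] = ⊤
  val[3] = ⊤
  val[4] = ⊤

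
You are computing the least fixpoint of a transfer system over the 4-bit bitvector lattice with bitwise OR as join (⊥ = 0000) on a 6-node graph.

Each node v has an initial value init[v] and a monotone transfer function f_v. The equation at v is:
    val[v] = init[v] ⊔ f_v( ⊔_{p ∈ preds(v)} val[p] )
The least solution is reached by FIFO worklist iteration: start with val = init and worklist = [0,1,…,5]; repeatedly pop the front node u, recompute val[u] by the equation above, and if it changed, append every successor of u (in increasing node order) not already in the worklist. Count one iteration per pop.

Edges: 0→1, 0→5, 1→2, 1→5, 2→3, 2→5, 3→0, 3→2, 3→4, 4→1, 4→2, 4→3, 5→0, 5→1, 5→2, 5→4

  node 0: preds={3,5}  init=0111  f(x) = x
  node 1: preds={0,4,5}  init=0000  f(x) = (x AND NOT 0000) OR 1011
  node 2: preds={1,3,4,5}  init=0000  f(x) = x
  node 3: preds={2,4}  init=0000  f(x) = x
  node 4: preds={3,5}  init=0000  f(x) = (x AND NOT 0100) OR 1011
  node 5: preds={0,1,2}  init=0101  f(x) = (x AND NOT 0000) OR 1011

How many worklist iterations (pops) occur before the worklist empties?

Trace (12 dequeues):
  [1] u=0 | in 0101 | out 0111 | ==
  [2] u=1 | in 0111 | out 1111 | prev 0000 | push {}
  [3] u=2 | in 1111 | out 1111 | prev 0000 | push {}
  [4] u=3 | in 1111 | out 1111 | prev 0000 | push {0,2}
  [5] u=4 | in 1111 | out 1011 | prev 0000 | push {1,3}
  [6] u=5 | in 1111 | out 1111 | prev 0101 | push {4}
  [7] u=0 | in 1111 | out 1111 | prev 0111 | push {5}
  [8] u=2 | in 1111 | out 1111 | ==
  [9] u=1 | in 1111 | out 1111 | ==
  [10] u=3 | in 1111 | out 1111 | ==
  [11] u=4 | in 1111 | out 1011 | ==
  [12] u=5 | in 1111 | out 1111 | ==

Converged values:
  [0] 1111
  [1] 1111
  [2] 1111
  [3] 1111
  [4] 1011
  [5] 1111

12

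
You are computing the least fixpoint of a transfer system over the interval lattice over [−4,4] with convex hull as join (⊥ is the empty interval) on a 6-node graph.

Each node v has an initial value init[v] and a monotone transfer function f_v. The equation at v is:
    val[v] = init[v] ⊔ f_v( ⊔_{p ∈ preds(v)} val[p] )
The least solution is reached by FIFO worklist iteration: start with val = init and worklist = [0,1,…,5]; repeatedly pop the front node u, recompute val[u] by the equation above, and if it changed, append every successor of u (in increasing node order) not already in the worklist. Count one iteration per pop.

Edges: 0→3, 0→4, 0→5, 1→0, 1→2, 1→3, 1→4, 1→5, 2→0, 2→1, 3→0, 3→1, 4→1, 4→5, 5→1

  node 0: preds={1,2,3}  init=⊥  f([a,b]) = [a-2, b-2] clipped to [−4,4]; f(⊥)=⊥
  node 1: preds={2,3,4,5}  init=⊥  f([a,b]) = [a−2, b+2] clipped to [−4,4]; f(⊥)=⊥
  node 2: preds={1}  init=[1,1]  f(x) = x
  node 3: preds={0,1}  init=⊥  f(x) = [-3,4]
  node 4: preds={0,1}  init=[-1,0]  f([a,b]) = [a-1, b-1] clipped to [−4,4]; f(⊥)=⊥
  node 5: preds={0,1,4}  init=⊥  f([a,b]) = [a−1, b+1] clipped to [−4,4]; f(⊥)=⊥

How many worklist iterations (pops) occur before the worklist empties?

Worklist (15 pops):
  #1 pop 0: in=[1,1] → [-1,-1] (was ⊥); enqueue []
  #2 pop 1: in=[-1,1] → [-3,3] (was ⊥); enqueue [0]
  #3 pop 2: in=[-3,3] → [-3,3] (was [1,1]); enqueue [1]
  #4 pop 3: in=[-3,3] → [-3,4] (was ⊥); enqueue []
  #5 pop 4: in=[-3,3] → [-4,2] (was [-1,0]); enqueue []
  #6 pop 5: in=[-4,3] → [-4,4] (was ⊥); enqueue []
  #7 pop 0: in=[-3,4] → [-4,2] (was [-1,-1]); enqueue [3,4,5]
  #8 pop 1: in=[-4,4] → [-4,4] (was [-3,3]); enqueue [0,2]
  #9 pop 3: in=[-4,4] → [-3,4] (no change)
  #10 pop 4: in=[-4,4] → [-4,3] (was [-4,2]); enqueue [1]
  #11 pop 5: in=[-4,4] → [-4,4] (no change)
  #12 pop 0: in=[-4,4] → [-4,2] (no change)
  #13 pop 2: in=[-4,4] → [-4,4] (was [-3,3]); enqueue [0]
  #14 pop 1: in=[-4,4] → [-4,4] (no change)
  #15 pop 0: in=[-4,4] → [-4,2] (no change)

Fixpoint:
  val[0] = [-4,2]
  val[1] = [-4,4]
  val[2] = [-4,4]
  val[3] = [-3,4]
  val[4] = [-4,3]
  val[5] = [-4,4]

15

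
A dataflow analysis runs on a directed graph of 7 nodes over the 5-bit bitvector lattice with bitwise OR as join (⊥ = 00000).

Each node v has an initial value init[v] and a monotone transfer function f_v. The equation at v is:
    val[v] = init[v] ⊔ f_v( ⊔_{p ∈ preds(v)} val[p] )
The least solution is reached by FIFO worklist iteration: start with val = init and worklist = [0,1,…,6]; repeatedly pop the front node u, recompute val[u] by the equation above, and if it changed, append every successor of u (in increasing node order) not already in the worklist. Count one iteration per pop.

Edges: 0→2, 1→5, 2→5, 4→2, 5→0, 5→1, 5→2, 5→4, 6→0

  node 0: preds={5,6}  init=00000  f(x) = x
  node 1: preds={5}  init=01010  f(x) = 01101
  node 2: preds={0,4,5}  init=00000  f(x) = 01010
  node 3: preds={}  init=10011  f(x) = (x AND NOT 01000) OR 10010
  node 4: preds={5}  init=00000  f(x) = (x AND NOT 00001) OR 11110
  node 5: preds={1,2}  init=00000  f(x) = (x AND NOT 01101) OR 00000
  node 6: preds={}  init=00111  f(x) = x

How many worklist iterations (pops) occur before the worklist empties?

Iteration log — 11 steps:
  step 1. node 0  ⊔preds=00111  new=00111  old=00000  +wl: 
  step 2. node 1  ⊔preds=00000  new=01111  old=01010  +wl: 
  step 3. node 2  ⊔preds=00111  new=01010  old=00000  +wl: 
  step 4. node 3  ⊔preds=00000  new=10011  stable
  step 5. node 4  ⊔preds=00000  new=11110  old=00000  +wl: 2
  step 6. node 5  ⊔preds=01111  new=00010  old=00000  +wl: 0,1,4
  step 7. node 6  ⊔preds=00000  new=00111  stable
  step 8. node 2  ⊔preds=11111  new=01010  stable
  step 9. node 0  ⊔preds=00111  new=00111  stable
  step 10. node 1  ⊔preds=00010  new=01111  stable
  step 11. node 4  ⊔preds=00010  new=11110  stable

Least fixpoint reached:
  node 0: 00111
  node 1: 01111
  node 2: 01010
  node 3: 10011
  node 4: 11110
  node 5: 00010
  node 6: 00111

11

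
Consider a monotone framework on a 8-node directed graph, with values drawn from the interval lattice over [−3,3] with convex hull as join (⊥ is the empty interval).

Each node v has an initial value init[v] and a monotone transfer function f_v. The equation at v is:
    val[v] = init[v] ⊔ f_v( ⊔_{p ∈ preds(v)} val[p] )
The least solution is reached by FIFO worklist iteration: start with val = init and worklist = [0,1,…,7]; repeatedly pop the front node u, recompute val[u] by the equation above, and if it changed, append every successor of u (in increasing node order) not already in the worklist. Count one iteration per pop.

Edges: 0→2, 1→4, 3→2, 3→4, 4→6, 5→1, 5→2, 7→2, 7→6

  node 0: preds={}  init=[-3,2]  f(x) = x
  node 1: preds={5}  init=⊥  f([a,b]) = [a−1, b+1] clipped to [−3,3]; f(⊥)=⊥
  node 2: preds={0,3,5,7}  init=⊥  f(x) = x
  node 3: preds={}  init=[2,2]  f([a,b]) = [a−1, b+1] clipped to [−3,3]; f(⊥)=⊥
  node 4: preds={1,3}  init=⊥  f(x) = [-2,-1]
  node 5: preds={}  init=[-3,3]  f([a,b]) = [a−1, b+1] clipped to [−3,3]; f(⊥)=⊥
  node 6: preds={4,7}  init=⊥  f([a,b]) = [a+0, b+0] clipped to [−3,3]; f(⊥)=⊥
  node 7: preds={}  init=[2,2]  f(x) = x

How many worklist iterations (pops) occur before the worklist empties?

8

Trace (8 dequeues):
  [1] u=0 | in ⊥ | out [-3,2] | ==
  [2] u=1 | in [-3,3] | out [-3,3] | prev ⊥ | push {}
  [3] u=2 | in [-3,3] | out [-3,3] | prev ⊥ | push {}
  [4] u=3 | in ⊥ | out [2,2] | ==
  [5] u=4 | in [-3,3] | out [-2,-1] | prev ⊥ | push {}
  [6] u=5 | in ⊥ | out [-3,3] | ==
  [7] u=6 | in [-2,2] | out [-2,2] | prev ⊥ | push {}
  [8] u=7 | in ⊥ | out [2,2] | ==

Converged values:
  [0] [-3,2]
  [1] [-3,3]
  [2] [-3,3]
  [3] [2,2]
  [4] [-2,-1]
  [5] [-3,3]
  [6] [-2,2]
  [7] [2,2]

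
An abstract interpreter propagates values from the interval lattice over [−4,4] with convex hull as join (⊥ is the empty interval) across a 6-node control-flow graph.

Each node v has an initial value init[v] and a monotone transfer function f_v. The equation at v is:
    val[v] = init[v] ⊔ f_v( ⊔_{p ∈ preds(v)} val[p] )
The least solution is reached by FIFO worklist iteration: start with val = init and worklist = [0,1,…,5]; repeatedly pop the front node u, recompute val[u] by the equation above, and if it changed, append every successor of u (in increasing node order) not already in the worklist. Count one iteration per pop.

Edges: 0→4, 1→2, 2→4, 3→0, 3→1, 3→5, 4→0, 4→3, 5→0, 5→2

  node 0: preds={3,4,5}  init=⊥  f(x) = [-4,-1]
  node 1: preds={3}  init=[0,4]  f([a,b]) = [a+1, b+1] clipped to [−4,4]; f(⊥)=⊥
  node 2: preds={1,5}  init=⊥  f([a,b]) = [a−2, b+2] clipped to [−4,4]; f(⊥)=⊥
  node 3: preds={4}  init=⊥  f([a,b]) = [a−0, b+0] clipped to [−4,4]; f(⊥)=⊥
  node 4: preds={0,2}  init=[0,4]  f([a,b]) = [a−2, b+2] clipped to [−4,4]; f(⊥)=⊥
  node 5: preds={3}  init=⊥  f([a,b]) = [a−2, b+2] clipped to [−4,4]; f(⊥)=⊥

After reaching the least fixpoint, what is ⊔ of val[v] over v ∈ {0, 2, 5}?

Worklist (16 pops):
  #1 pop 0: in=[0,4] → [-4,-1] (was ⊥); enqueue []
  #2 pop 1: in=⊥ → [0,4] (no change)
  #3 pop 2: in=[0,4] → [-2,4] (was ⊥); enqueue []
  #4 pop 3: in=[0,4] → [0,4] (was ⊥); enqueue [0,1]
  #5 pop 4: in=[-4,4] → [-4,4] (was [0,4]); enqueue [3]
  #6 pop 5: in=[0,4] → [-2,4] (was ⊥); enqueue [2]
  #7 pop 0: in=[-4,4] → [-4,-1] (no change)
  #8 pop 1: in=[0,4] → [0,4] (no change)
  #9 pop 3: in=[-4,4] → [-4,4] (was [0,4]); enqueue [0,1,5]
  #10 pop 2: in=[-2,4] → [-4,4] (was [-2,4]); enqueue [4]
  #11 pop 0: in=[-4,4] → [-4,-1] (no change)
  #12 pop 1: in=[-4,4] → [-3,4] (was [0,4]); enqueue [2]
  #13 pop 5: in=[-4,4] → [-4,4] (was [-2,4]); enqueue [0]
  #14 pop 4: in=[-4,4] → [-4,4] (no change)
  #15 pop 2: in=[-4,4] → [-4,4] (no change)
  #16 pop 0: in=[-4,4] → [-4,-1] (no change)

Fixpoint:
  val[0] = [-4,-1]
  val[1] = [-3,4]
  val[2] = [-4,4]
  val[3] = [-4,4]
  val[4] = [-4,4]
  val[5] = [-4,4]

[-4,4]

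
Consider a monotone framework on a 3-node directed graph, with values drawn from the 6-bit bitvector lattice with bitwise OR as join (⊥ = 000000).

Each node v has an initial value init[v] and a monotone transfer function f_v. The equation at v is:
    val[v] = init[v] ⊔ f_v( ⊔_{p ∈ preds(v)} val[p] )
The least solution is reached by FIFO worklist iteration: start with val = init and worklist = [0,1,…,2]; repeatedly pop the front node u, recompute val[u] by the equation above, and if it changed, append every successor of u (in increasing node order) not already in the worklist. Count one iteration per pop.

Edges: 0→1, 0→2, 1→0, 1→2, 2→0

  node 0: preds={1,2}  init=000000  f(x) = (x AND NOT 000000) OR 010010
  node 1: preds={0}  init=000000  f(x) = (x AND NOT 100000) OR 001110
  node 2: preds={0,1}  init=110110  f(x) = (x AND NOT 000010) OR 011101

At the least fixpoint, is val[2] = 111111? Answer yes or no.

Iteration log — 7 steps:
  step 1. node 0  ⊔preds=110110  new=110110  old=000000  +wl: 
  step 2. node 1  ⊔preds=110110  new=011110  old=000000  +wl: 0
  step 3. node 2  ⊔preds=111110  new=111111  old=110110  +wl: 
  step 4. node 0  ⊔preds=111111  new=111111  old=110110  +wl: 1,2
  step 5. node 1  ⊔preds=111111  new=011111  old=011110  +wl: 0
  step 6. node 2  ⊔preds=111111  new=111111  stable
  step 7. node 0  ⊔preds=111111  new=111111  stable

Least fixpoint reached:
  node 0: 111111
  node 1: 011111
  node 2: 111111

yes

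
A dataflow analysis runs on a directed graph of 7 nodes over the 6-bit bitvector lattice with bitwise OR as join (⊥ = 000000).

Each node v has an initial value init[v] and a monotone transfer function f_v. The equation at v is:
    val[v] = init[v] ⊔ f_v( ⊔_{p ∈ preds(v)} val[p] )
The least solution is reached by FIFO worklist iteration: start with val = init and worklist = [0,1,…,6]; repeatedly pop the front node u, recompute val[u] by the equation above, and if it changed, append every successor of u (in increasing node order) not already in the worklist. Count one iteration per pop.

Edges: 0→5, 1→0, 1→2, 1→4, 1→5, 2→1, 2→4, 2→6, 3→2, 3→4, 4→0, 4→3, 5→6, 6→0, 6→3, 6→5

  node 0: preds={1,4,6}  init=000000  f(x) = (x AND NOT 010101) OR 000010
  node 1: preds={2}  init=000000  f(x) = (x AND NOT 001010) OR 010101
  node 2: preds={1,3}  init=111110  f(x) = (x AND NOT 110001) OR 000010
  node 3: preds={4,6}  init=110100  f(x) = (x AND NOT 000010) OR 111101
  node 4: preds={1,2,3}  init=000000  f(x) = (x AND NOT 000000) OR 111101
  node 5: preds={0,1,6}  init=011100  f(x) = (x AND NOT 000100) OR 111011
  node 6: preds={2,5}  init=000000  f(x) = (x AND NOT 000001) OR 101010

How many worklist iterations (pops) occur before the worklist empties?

Worklist (11 pops):
  #1 pop 0: in=000000 → 000010 (was 000000); enqueue []
  #2 pop 1: in=111110 → 110101 (was 000000); enqueue [0]
  #3 pop 2: in=110101 → 111110 (no change)
  #4 pop 3: in=000000 → 111101 (was 110100); enqueue [2]
  #5 pop 4: in=111111 → 111111 (was 000000); enqueue [3]
  #6 pop 5: in=110111 → 111111 (was 011100); enqueue []
  #7 pop 6: in=111111 → 111110 (was 000000); enqueue [5]
  #8 pop 0: in=111111 → 101010 (was 000010); enqueue []
  #9 pop 2: in=111101 → 111110 (no change)
  #10 pop 3: in=111111 → 111101 (no change)
  #11 pop 5: in=111111 → 111111 (no change)

Fixpoint:
  val[0] = 101010
  val[1] = 110101
  val[2] = 111110
  val[3] = 111101
  val[4] = 111111
  val[5] = 111111
  val[6] = 111110

11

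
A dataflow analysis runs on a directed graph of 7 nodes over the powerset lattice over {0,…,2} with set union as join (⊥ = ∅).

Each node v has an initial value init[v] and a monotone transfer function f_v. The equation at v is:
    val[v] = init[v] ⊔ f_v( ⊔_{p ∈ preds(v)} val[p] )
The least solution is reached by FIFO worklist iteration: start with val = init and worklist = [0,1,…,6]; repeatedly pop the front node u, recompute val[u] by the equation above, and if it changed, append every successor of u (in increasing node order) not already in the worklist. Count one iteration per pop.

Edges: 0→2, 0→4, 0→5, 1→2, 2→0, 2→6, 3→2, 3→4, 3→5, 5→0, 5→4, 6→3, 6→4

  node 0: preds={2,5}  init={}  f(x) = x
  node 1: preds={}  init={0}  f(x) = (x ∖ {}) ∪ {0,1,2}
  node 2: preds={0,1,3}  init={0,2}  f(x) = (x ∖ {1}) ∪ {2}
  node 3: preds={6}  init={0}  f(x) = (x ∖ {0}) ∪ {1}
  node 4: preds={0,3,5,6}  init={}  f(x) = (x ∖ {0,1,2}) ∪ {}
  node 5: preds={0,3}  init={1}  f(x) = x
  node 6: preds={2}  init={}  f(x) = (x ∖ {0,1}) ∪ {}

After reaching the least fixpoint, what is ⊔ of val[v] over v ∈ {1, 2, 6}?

{0,1,2}

Iteration log — 14 steps:
  step 1. node 0  ⊔preds={0,1,2}  new={0,1,2}  old={}  +wl: 
  step 2. node 1  ⊔preds={}  new={0,1,2}  old={0}  +wl: 
  step 3. node 2  ⊔preds={0,1,2}  new={0,2}  stable
  step 4. node 3  ⊔preds={}  new={0,1}  old={0}  +wl: 2
  step 5. node 4  ⊔preds={0,1,2}  new={}  stable
  step 6. node 5  ⊔preds={0,1,2}  new={0,1,2}  old={1}  +wl: 0,4
  step 7. node 6  ⊔preds={0,2}  new={2}  old={}  +wl: 3
  step 8. node 2  ⊔preds={0,1,2}  new={0,2}  stable
  step 9. node 0  ⊔preds={0,1,2}  new={0,1,2}  stable
  step 10. node 4  ⊔preds={0,1,2}  new={}  stable
  step 11. node 3  ⊔preds={2}  new={0,1,2}  old={0,1}  +wl: 2,4,5
  step 12. node 2  ⊔preds={0,1,2}  new={0,2}  stable
  step 13. node 4  ⊔preds={0,1,2}  new={}  stable
  step 14. node 5  ⊔preds={0,1,2}  new={0,1,2}  stable

Least fixpoint reached:
  node 0: {0,1,2}
  node 1: {0,1,2}
  node 2: {0,2}
  node 3: {0,1,2}
  node 4: {}
  node 5: {0,1,2}
  node 6: {2}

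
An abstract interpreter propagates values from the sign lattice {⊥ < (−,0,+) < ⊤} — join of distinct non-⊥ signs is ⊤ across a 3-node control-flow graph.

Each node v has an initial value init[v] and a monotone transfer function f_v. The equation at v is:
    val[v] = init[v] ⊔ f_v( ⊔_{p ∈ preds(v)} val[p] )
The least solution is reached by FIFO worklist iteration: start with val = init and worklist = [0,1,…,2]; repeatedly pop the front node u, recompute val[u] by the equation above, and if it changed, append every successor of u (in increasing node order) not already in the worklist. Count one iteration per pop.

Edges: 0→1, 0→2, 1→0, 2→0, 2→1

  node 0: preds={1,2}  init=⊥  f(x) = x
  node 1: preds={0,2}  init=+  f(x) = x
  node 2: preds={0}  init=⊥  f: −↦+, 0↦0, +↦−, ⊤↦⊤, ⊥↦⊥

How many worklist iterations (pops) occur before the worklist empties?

8

Trace (8 dequeues):
  [1] u=0 | in + | out + | prev ⊥ | push {}
  [2] u=1 | in + | out + | ==
  [3] u=2 | in + | out − | prev ⊥ | push {0,1}
  [4] u=0 | in ⊤ | out ⊤ | prev + | push {2}
  [5] u=1 | in ⊤ | out ⊤ | prev + | push {0}
  [6] u=2 | in ⊤ | out ⊤ | prev − | push {1}
  [7] u=0 | in ⊤ | out ⊤ | ==
  [8] u=1 | in ⊤ | out ⊤ | ==

Converged values:
  [0] ⊤
  [1] ⊤
  [2] ⊤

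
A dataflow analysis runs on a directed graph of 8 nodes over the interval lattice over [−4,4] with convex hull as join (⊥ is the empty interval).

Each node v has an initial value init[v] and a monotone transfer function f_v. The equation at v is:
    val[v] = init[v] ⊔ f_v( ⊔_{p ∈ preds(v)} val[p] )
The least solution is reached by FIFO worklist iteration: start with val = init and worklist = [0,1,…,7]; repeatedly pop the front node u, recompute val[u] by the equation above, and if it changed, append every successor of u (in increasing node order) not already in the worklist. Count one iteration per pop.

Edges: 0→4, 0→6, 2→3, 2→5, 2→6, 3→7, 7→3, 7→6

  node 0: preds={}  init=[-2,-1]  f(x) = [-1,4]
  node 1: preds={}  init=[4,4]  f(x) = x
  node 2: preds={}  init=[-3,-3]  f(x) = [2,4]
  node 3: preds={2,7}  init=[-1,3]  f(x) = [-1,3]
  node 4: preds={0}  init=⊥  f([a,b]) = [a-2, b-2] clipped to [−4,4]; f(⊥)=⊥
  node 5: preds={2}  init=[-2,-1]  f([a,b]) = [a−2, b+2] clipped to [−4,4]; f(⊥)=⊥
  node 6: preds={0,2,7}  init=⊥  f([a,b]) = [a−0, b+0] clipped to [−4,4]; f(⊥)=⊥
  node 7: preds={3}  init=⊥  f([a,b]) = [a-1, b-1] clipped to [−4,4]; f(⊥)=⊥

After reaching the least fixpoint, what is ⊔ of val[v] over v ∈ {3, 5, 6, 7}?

[-4,4]

Iteration log — 10 steps:
  step 1. node 0  ⊔preds=⊥  new=[-2,4]  old=[-2,-1]  +wl: 
  step 2. node 1  ⊔preds=⊥  new=[4,4]  stable
  step 3. node 2  ⊔preds=⊥  new=[-3,4]  old=[-3,-3]  +wl: 
  step 4. node 3  ⊔preds=[-3,4]  new=[-1,3]  stable
  step 5. node 4  ⊔preds=[-2,4]  new=[-4,2]  old=⊥  +wl: 
  step 6. node 5  ⊔preds=[-3,4]  new=[-4,4]  old=[-2,-1]  +wl: 
  step 7. node 6  ⊔preds=[-3,4]  new=[-3,4]  old=⊥  +wl: 
  step 8. node 7  ⊔preds=[-1,3]  new=[-2,2]  old=⊥  +wl: 3,6
  step 9. node 3  ⊔preds=[-3,4]  new=[-1,3]  stable
  step 10. node 6  ⊔preds=[-3,4]  new=[-3,4]  stable

Least fixpoint reached:
  node 0: [-2,4]
  node 1: [4,4]
  node 2: [-3,4]
  node 3: [-1,3]
  node 4: [-4,2]
  node 5: [-4,4]
  node 6: [-3,4]
  node 7: [-2,2]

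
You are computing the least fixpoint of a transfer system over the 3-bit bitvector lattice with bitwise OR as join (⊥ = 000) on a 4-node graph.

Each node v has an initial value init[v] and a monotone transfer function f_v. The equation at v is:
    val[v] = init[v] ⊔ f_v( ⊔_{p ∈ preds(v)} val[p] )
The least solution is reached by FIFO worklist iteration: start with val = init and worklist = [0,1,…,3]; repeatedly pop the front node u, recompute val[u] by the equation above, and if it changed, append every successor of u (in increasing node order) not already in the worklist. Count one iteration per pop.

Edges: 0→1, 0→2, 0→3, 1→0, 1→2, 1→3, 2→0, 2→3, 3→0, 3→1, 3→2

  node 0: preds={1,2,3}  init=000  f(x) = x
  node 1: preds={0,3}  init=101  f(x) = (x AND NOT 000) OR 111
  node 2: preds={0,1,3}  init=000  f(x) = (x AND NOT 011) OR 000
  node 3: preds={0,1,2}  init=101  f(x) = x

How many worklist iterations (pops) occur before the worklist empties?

Trace (8 dequeues):
  [1] u=0 | in 101 | out 101 | prev 000 | push {}
  [2] u=1 | in 101 | out 111 | prev 101 | push {0}
  [3] u=2 | in 111 | out 100 | prev 000 | push {}
  [4] u=3 | in 111 | out 111 | prev 101 | push {1,2}
  [5] u=0 | in 111 | out 111 | prev 101 | push {3}
  [6] u=1 | in 111 | out 111 | ==
  [7] u=2 | in 111 | out 100 | ==
  [8] u=3 | in 111 | out 111 | ==

Converged values:
  [0] 111
  [1] 111
  [2] 100
  [3] 111

8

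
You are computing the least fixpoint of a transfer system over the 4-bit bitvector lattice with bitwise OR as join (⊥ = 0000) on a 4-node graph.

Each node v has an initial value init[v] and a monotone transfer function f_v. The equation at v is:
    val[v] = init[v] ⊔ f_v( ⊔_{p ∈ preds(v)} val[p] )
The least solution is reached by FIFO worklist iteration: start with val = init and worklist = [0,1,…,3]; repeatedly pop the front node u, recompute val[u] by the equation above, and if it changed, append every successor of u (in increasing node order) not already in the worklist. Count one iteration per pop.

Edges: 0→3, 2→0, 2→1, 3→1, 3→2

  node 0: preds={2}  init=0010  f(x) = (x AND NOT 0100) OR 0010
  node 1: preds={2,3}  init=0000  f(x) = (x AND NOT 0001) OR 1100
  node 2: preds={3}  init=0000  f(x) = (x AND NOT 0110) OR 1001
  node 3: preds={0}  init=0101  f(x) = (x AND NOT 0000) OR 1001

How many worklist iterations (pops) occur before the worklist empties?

8

Iteration log — 8 steps:
  step 1. node 0  ⊔preds=0000  new=0010  stable
  step 2. node 1  ⊔preds=0101  new=1100  old=0000  +wl: 
  step 3. node 2  ⊔preds=0101  new=1001  old=0000  +wl: 0,1
  step 4. node 3  ⊔preds=0010  new=1111  old=0101  +wl: 2
  step 5. node 0  ⊔preds=1001  new=1011  old=0010  +wl: 3
  step 6. node 1  ⊔preds=1111  new=1110  old=1100  +wl: 
  step 7. node 2  ⊔preds=1111  new=1001  stable
  step 8. node 3  ⊔preds=1011  new=1111  stable

Least fixpoint reached:
  node 0: 1011
  node 1: 1110
  node 2: 1001
  node 3: 1111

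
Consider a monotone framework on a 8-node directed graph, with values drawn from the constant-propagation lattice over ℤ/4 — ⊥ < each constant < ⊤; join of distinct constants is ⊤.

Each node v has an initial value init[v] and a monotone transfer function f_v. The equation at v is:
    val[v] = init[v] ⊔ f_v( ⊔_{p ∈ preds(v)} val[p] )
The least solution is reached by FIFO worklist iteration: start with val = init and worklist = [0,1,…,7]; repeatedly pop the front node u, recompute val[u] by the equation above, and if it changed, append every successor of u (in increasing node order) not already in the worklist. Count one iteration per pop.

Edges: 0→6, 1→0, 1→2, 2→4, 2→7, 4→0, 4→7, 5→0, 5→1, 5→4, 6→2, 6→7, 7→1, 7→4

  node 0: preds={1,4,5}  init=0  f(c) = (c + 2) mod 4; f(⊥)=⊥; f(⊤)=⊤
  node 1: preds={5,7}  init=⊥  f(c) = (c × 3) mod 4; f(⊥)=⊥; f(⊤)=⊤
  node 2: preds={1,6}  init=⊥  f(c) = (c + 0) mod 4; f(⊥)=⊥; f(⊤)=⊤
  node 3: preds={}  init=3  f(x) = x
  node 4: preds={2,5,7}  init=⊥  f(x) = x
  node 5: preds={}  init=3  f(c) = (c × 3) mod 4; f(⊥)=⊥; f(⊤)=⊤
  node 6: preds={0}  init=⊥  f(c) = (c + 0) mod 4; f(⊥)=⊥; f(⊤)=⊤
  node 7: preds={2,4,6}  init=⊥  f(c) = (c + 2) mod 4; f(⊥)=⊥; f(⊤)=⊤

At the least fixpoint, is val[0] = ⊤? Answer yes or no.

Iteration log — 15 steps:
  step 1. node 0  ⊔preds=3  new=⊤  old=0  +wl: 
  step 2. node 1  ⊔preds=3  new=1  old=⊥  +wl: 0
  step 3. node 2  ⊔preds=1  new=1  old=⊥  +wl: 
  step 4. node 3  ⊔preds=⊥  new=3  stable
  step 5. node 4  ⊔preds=⊤  new=⊤  old=⊥  +wl: 
  step 6. node 5  ⊔preds=⊥  new=3  stable
  step 7. node 6  ⊔preds=⊤  new=⊤  old=⊥  +wl: 2
  step 8. node 7  ⊔preds=⊤  new=⊤  old=⊥  +wl: 1,4
  step 9. node 0  ⊔preds=⊤  new=⊤  stable
  step 10. node 2  ⊔preds=⊤  new=⊤  old=1  +wl: 7
  step 11. node 1  ⊔preds=⊤  new=⊤  old=1  +wl: 0,2
  step 12. node 4  ⊔preds=⊤  new=⊤  stable
  step 13. node 7  ⊔preds=⊤  new=⊤  stable
  step 14. node 0  ⊔preds=⊤  new=⊤  stable
  step 15. node 2  ⊔preds=⊤  new=⊤  stable

Least fixpoint reached:
  node 0: ⊤
  node 1: ⊤
  node 2: ⊤
  node 3: 3
  node 4: ⊤
  node 5: 3
  node 6: ⊤
  node 7: ⊤

yes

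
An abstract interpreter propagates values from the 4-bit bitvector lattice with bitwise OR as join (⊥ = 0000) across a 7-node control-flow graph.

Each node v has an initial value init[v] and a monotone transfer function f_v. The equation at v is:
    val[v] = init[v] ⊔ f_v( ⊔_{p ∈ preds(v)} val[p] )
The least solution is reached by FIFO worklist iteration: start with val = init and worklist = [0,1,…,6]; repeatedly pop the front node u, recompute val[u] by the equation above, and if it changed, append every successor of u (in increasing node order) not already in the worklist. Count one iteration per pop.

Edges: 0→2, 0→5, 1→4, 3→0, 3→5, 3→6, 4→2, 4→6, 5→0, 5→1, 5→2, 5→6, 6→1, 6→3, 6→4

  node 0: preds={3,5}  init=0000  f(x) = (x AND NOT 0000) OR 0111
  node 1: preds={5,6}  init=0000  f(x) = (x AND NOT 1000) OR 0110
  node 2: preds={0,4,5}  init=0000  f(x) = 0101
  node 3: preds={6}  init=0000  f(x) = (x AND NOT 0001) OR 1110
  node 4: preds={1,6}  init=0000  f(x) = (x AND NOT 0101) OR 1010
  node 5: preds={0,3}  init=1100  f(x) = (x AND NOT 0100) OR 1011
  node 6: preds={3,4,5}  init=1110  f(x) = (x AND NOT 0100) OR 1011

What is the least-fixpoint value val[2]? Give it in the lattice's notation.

Trace (12 dequeues):
  [1] u=0 | in 1100 | out 1111 | prev 0000 | push {}
  [2] u=1 | in 1110 | out 0110 | prev 0000 | push {}
  [3] u=2 | in 1111 | out 0101 | prev 0000 | push {}
  [4] u=3 | in 1110 | out 1110 | prev 0000 | push {0}
  [5] u=4 | in 1110 | out 1010 | prev 0000 | push {2}
  [6] u=5 | in 1111 | out 1111 | prev 1100 | push {1}
  [7] u=6 | in 1111 | out 1111 | prev 1110 | push {3,4}
  [8] u=0 | in 1111 | out 1111 | ==
  [9] u=2 | in 1111 | out 0101 | ==
  [10] u=1 | in 1111 | out 0111 | prev 0110 | push {}
  [11] u=3 | in 1111 | out 1110 | ==
  [12] u=4 | in 1111 | out 1010 | ==

Converged values:
  [0] 1111
  [1] 0111
  [2] 0101
  [3] 1110
  [4] 1010
  [5] 1111
  [6] 1111

0101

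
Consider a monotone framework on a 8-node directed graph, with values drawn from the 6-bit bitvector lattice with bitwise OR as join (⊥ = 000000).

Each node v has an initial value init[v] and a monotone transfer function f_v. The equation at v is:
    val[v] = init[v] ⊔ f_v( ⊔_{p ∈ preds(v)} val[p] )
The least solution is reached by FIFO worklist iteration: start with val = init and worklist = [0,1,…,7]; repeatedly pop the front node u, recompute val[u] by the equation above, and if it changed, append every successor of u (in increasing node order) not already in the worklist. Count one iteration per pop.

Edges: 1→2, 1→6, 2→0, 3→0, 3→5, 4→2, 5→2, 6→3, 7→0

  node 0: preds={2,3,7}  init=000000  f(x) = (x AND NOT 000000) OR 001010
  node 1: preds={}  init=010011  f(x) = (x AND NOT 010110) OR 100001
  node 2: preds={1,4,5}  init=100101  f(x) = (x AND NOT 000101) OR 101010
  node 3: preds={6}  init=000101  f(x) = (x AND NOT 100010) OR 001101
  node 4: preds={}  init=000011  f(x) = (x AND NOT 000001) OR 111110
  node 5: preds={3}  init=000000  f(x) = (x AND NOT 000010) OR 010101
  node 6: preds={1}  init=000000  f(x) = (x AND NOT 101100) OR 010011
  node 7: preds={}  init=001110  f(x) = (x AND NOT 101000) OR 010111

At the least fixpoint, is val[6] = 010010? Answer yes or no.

Worklist (13 pops):
  #1 pop 0: in=101111 → 101111 (was 000000); enqueue []
  #2 pop 1: in=000000 → 110011 (was 010011); enqueue []
  #3 pop 2: in=110011 → 111111 (was 100101); enqueue [0]
  #4 pop 3: in=000000 → 001101 (was 000101); enqueue []
  #5 pop 4: in=000000 → 111111 (was 000011); enqueue [2]
  #6 pop 5: in=001101 → 011101 (was 000000); enqueue []
  #7 pop 6: in=110011 → 010011 (was 000000); enqueue [3]
  #8 pop 7: in=000000 → 011111 (was 001110); enqueue []
  #9 pop 0: in=111111 → 111111 (was 101111); enqueue []
  #10 pop 2: in=111111 → 111111 (no change)
  #11 pop 3: in=010011 → 011101 (was 001101); enqueue [0,5]
  #12 pop 0: in=111111 → 111111 (no change)
  #13 pop 5: in=011101 → 011101 (no change)

Fixpoint:
  val[0] = 111111
  val[1] = 110011
  val[2] = 111111
  val[3] = 011101
  val[4] = 111111
  val[5] = 011101
  val[6] = 010011
  val[7] = 011111

no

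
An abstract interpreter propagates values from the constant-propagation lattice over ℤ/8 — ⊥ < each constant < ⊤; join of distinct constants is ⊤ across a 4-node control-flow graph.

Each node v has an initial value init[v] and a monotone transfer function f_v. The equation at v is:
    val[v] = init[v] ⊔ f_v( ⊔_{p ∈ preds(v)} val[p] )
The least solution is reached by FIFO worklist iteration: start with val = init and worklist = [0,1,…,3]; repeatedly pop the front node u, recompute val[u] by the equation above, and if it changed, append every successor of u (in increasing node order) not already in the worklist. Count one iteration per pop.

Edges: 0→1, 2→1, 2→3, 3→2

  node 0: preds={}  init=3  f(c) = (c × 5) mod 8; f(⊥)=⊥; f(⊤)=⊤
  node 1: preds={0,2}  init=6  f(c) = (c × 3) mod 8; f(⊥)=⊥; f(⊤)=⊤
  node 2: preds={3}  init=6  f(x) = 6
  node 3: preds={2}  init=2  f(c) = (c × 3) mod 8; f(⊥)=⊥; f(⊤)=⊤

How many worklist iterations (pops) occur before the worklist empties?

4

Worklist (4 pops):
  #1 pop 0: in=⊥ → 3 (no change)
  #2 pop 1: in=⊤ → ⊤ (was 6); enqueue []
  #3 pop 2: in=2 → 6 (no change)
  #4 pop 3: in=6 → 2 (no change)

Fixpoint:
  val[0] = 3
  val[1] = ⊤
  val[2] = 6
  val[3] = 2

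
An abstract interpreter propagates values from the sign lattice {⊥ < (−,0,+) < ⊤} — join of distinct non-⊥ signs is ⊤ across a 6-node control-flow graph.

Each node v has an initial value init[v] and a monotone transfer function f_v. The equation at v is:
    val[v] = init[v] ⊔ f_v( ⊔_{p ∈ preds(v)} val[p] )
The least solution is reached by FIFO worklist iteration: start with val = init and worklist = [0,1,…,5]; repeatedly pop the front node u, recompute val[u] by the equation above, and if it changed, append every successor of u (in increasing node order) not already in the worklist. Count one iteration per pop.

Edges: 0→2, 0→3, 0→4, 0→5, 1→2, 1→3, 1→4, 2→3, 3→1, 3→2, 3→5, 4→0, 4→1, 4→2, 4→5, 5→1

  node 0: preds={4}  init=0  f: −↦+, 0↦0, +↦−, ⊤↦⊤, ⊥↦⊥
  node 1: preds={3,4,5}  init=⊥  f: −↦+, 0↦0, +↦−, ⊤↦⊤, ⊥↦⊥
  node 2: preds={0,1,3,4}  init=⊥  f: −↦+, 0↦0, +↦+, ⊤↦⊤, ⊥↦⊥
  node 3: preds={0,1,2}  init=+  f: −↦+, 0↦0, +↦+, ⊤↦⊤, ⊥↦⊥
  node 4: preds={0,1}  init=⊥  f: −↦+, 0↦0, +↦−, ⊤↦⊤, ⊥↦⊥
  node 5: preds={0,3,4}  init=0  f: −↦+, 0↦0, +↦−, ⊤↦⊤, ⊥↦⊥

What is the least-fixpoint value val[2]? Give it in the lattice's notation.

⊤

Iteration log — 13 steps:
  step 1. node 0  ⊔preds=⊥  new=0  stable
  step 2. node 1  ⊔preds=⊤  new=⊤  old=⊥  +wl: 
  step 3. node 2  ⊔preds=⊤  new=⊤  old=⊥  +wl: 
  step 4. node 3  ⊔preds=⊤  new=⊤  old=+  +wl: 1,2
  step 5. node 4  ⊔preds=⊤  new=⊤  old=⊥  +wl: 0
  step 6. node 5  ⊔preds=⊤  new=⊤  old=0  +wl: 
  step 7. node 1  ⊔preds=⊤  new=⊤  stable
  step 8. node 2  ⊔preds=⊤  new=⊤  stable
  step 9. node 0  ⊔preds=⊤  new=⊤  old=0  +wl: 2,3,4,5
  step 10. node 2  ⊔preds=⊤  new=⊤  stable
  step 11. node 3  ⊔preds=⊤  new=⊤  stable
  step 12. node 4  ⊔preds=⊤  new=⊤  stable
  step 13. node 5  ⊔preds=⊤  new=⊤  stable

Least fixpoint reached:
  node 0: ⊤
  node 1: ⊤
  node 2: ⊤
  node 3: ⊤
  node 4: ⊤
  node 5: ⊤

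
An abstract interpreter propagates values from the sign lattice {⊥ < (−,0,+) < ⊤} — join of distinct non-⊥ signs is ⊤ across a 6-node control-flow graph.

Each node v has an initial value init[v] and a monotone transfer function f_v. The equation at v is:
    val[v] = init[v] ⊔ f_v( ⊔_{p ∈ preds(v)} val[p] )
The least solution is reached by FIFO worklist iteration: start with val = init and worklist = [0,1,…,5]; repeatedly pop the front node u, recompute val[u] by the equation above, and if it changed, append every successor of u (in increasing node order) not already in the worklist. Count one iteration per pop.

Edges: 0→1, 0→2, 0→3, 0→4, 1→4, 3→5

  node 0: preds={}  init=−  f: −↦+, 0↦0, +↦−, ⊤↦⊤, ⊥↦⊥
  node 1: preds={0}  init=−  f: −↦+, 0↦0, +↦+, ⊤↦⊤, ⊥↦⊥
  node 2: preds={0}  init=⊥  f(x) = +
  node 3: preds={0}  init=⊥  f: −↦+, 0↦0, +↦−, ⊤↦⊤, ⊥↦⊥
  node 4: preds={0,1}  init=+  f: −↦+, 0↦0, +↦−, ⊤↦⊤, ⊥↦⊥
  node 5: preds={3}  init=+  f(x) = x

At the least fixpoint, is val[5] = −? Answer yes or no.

no

Worklist (6 pops):
  #1 pop 0: in=⊥ → − (no change)
  #2 pop 1: in=− → ⊤ (was −); enqueue []
  #3 pop 2: in=− → + (was ⊥); enqueue []
  #4 pop 3: in=− → + (was ⊥); enqueue []
  #5 pop 4: in=⊤ → ⊤ (was +); enqueue []
  #6 pop 5: in=+ → + (no change)

Fixpoint:
  val[0] = −
  val[1] = ⊤
  val[2] = +
  val[3] = +
  val[4] = ⊤
  val[5] = +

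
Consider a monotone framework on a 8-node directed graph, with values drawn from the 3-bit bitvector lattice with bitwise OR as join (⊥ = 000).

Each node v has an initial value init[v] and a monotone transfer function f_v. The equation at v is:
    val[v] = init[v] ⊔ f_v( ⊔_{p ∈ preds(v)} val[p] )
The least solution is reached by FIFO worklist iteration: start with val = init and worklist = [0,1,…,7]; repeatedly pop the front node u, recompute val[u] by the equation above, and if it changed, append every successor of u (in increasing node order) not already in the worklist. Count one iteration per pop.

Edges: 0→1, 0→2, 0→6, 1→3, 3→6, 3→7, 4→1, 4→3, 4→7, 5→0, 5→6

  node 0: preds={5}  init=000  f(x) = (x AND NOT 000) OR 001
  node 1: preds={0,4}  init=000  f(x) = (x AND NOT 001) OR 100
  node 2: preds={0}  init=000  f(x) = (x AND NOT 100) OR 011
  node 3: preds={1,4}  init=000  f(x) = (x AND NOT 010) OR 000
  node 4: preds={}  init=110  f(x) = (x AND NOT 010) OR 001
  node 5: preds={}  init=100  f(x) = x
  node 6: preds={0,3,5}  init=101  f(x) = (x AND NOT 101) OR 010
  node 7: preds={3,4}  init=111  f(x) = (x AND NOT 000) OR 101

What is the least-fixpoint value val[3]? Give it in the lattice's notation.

101

Worklist (12 pops):
  #1 pop 0: in=100 → 101 (was 000); enqueue []
  #2 pop 1: in=111 → 110 (was 000); enqueue []
  #3 pop 2: in=101 → 011 (was 000); enqueue []
  #4 pop 3: in=110 → 100 (was 000); enqueue []
  #5 pop 4: in=000 → 111 (was 110); enqueue [1,3]
  #6 pop 5: in=000 → 100 (no change)
  #7 pop 6: in=101 → 111 (was 101); enqueue []
  #8 pop 7: in=111 → 111 (no change)
  #9 pop 1: in=111 → 110 (no change)
  #10 pop 3: in=111 → 101 (was 100); enqueue [6,7]
  #11 pop 6: in=101 → 111 (no change)
  #12 pop 7: in=111 → 111 (no change)

Fixpoint:
  val[0] = 101
  val[1] = 110
  val[2] = 011
  val[3] = 101
  val[4] = 111
  val[5] = 100
  val[6] = 111
  val[7] = 111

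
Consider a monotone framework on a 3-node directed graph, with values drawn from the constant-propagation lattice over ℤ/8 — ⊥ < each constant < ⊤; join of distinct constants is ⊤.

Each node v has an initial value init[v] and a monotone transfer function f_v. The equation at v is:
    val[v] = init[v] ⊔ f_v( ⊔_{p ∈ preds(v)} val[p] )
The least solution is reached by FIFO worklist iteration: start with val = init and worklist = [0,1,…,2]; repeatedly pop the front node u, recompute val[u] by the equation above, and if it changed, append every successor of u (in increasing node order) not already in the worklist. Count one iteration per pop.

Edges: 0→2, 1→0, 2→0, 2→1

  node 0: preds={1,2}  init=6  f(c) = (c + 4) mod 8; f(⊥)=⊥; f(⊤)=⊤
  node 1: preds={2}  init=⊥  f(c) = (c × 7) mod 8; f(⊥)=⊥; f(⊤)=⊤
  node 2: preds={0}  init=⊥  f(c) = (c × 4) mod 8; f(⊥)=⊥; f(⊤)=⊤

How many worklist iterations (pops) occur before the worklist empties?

9

Iteration log — 9 steps:
  step 1. node 0  ⊔preds=⊥  new=6  stable
  step 2. node 1  ⊔preds=⊥  new=⊥  stable
  step 3. node 2  ⊔preds=6  new=0  old=⊥  +wl: 0,1
  step 4. node 0  ⊔preds=0  new=⊤  old=6  +wl: 2
  step 5. node 1  ⊔preds=0  new=0  old=⊥  +wl: 0
  step 6. node 2  ⊔preds=⊤  new=⊤  old=0  +wl: 1
  step 7. node 0  ⊔preds=⊤  new=⊤  stable
  step 8. node 1  ⊔preds=⊤  new=⊤  old=0  +wl: 0
  step 9. node 0  ⊔preds=⊤  new=⊤  stable

Least fixpoint reached:
  node 0: ⊤
  node 1: ⊤
  node 2: ⊤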